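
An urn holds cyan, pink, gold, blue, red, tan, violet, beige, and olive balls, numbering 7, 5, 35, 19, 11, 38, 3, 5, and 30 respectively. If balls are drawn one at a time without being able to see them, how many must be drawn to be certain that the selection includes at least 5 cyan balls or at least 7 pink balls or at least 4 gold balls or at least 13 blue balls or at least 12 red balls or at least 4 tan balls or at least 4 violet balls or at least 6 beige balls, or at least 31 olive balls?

Each of the 9 colors has its own threshold; avoid all of them simultaneously.
The worst case stops just short of every target: 4 cyan, all 5 pink, 3 gold, 12 blue, 11 red, 3 tan, 3 violet, 5 beige, 30 olive — 4 + 5 + 3 + 12 + 11 + 3 + 3 + 5 + 30 = 76 balls.
One more ball must push some color to its target, so 76 + 1 = 77.

77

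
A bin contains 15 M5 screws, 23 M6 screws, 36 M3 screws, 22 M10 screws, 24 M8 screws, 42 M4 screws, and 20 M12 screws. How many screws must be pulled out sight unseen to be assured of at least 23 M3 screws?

169

The worst case draws every non-M3 screw first: 15 + 23 + 22 + 24 + 42 + 20 = 146.
The next 23 draws are then forced to be M3, giving 146 + 23 = 169.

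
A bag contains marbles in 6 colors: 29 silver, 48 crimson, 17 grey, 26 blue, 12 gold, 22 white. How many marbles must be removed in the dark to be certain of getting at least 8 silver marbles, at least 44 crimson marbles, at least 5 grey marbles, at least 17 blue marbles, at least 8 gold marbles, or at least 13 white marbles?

90

Each of the 6 colors has its own threshold; avoid all of them simultaneously.
The worst case stops just short of every target: 7 silver, 43 crimson, 4 grey, 16 blue, 7 gold, 12 white — 7 + 43 + 4 + 16 + 7 + 12 = 89 marbles.
One more marble must push some color to its target, so 89 + 1 = 90.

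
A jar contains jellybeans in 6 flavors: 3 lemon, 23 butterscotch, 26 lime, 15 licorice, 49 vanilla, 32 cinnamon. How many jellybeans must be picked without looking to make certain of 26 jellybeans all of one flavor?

In the worst case we take at most 25 of each flavor, but all 3 lemon, all 23 butterscotch, and all 15 licorice (fewer than 25), giving 3 + 23 + 25 + 15 + 25 + 25 = 116.
One more jellybean then forces some flavor to 26, so 116 + 1 = 117.

117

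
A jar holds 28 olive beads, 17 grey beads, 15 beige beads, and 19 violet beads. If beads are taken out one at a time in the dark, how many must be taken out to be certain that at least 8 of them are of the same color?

29

The worst case takes 7 beads of each color without reaching 8 of any: 4 × 7 = 28.
The next bead must bring some color to 8, so 28 + 1 = 29.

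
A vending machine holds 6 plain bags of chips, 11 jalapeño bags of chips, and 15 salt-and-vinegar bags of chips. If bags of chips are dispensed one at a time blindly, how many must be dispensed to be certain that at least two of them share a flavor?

4

The worst case takes 1 bag of chips of each flavor without reaching 2 of any: 3 × 1 = 3.
The next bag of chips must bring some flavor to 2, so 3 + 1 = 4.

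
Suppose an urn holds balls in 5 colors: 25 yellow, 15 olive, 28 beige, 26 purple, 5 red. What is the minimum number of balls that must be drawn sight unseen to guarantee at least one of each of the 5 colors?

The hardest color to obtain is red: we could draw every other ball first — 99 − 5 = 94 balls — without a single red one.
The next draw must be red, so 94 + 1 = 95.

95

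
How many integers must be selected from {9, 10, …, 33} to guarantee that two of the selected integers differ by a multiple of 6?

7

Group the integers by remainder mod 6; there are 6 residue classes, each nonempty in this range.
Choosing one from each class (6 integers) avoids any shared remainder.
One more choice must repeat a class, so two differ by a multiple of 6. Hence 6 + 1 = 7.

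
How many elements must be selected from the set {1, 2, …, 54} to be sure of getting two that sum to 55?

Partition {1, …, 54} into 27 pairs: {1,54}, {2,53}, …, {27,28}.
Choosing 27 integers — say the integers 1 through 27 — takes one from each pair and avoids the property.
Choosing 28 forces two into the same pair by pigeonhole, and those sum to 55. So 28.

28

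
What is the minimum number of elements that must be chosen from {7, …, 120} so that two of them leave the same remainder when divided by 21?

22

Use the pigeonhole principle on residue classes: group the integers by remainder mod 21; there are 21 residue classes, each nonempty in this range.
Choosing one from each class (21 integers) avoids any shared remainder.
One more choice must repeat a class, so two differ by a multiple of 21. Hence 21 + 1 = 22.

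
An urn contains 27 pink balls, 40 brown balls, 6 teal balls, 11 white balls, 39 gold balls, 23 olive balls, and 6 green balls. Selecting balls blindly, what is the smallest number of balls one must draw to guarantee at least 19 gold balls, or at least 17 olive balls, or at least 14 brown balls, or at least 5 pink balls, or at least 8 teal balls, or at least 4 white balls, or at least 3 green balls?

63

Each of the 7 colors has its own threshold; avoid all of them simultaneously.
The worst case stops just short of every target: 4 pink, 13 brown, all 6 teal, 3 white, 18 gold, 16 olive, 2 green — 4 + 13 + 6 + 3 + 18 + 16 + 2 = 62 balls.
One more ball must push some color to its target, so 62 + 1 = 63.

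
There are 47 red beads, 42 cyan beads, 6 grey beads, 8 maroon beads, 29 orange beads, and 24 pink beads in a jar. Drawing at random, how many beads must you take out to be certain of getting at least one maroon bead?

149

To avoid maroon beads as long as possible, exhaust the other 5 colors first.
The worst case draws every non-maroon bead first: 47 + 42 + 6 + 29 + 24 = 148.
The next draw is then forced to be maroon, giving 148 + 1 = 149.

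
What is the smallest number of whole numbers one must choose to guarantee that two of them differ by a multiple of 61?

Two integers differ by a multiple of 61 exactly when they share a remainder mod 61.
There are 61 residue classes mod 61, so 61 integers can all lie in distinct classes.
One more integer must repeat a residue, giving a difference divisible by 61. So n = 61 + 1 = 62.

62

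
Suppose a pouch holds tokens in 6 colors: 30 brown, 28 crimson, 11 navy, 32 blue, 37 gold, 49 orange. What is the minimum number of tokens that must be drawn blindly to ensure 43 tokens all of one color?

In the worst case we take at most 42 of each color, but all 30 brown, all 28 crimson, all 11 navy, all 32 blue, and all 37 gold (fewer than 42), giving 30 + 28 + 11 + 32 + 37 + 42 = 180.
One more token then forces some color to 43, so 180 + 1 = 181.

181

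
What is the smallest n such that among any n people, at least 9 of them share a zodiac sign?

There are 12 zodiac signs acting as pigeonholes.
With 12 × 8 = 96 people we could place exactly 8 in each, with no class reaching 9.
One more forces some class to hold 9, so 96 + 1 = 97.

97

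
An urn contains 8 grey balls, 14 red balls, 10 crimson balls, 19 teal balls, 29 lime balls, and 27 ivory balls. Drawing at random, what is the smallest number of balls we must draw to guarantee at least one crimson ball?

98

The worst case draws every non-crimson ball first: 8 + 14 + 19 + 29 + 27 = 97.
The next draw is then forced to be crimson, giving 97 + 1 = 98.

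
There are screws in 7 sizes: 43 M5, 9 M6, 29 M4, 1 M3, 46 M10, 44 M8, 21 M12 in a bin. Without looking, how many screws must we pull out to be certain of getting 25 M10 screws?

The worst case draws every non-M10 screw first: 43 + 9 + 29 + 1 + 44 + 21 = 147.
The next 25 draws are then forced to be M10, giving 147 + 25 = 172.

172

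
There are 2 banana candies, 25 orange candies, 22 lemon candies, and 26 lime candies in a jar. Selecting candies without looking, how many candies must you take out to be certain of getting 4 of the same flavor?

12

Treat the 4 flavors as pigeonholes.
In the worst case we take at most 3 of each flavor, but all 2 banana (fewer than 3), giving 2 + 3 + 3 + 3 = 11.
One more candy then forces some flavor to 4, so 11 + 1 = 12.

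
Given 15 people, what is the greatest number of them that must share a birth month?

2

There are 12 months of the year, which serve as the pigeonholes.
If each of the 12 months of the year held at most 1, the total would be at most 12 × 1 = 12 < 15, a contradiction.
So at least one holds ⌈15/12⌉ = 2.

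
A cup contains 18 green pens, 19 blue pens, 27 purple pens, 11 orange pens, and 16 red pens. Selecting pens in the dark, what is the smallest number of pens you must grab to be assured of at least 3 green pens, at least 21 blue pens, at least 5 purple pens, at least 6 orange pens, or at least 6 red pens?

The worst case stops just short of every target: 2 green, all 19 blue, 4 purple, 5 orange, 5 red — 2 + 19 + 4 + 5 + 5 = 35 pens.
One more pen must push some ink color to its target, so 35 + 1 = 36.

36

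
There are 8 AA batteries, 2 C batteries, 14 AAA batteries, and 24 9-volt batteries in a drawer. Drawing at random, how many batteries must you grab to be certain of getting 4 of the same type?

12

In the worst case we take at most 3 of each type, but all 2 C (fewer than 3), giving 3 + 2 + 3 + 3 = 11.
One more battery then forces some type to 4, so 11 + 1 = 12.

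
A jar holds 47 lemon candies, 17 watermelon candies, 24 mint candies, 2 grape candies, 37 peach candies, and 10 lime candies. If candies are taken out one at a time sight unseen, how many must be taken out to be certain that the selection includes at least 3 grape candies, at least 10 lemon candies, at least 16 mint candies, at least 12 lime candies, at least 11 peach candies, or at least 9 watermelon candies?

55

Each of the 6 flavors has its own threshold; avoid all of them simultaneously.
The worst case stops just short of every target: 9 lemon, 8 watermelon, 15 mint, 2 grape, 10 peach, all 10 lime — 9 + 8 + 15 + 2 + 10 + 10 = 54 candies.
One more candy must push some flavor to its target, so 54 + 1 = 55.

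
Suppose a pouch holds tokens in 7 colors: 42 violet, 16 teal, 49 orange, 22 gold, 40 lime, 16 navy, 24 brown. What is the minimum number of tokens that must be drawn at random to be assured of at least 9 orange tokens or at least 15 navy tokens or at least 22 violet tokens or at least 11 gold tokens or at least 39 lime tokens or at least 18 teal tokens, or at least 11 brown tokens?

Each of the 7 colors has its own threshold; avoid all of them simultaneously.
The worst case stops just short of every target: 21 violet, all 16 teal, 8 orange, 10 gold, 38 lime, 14 navy, 10 brown — 21 + 16 + 8 + 10 + 38 + 14 + 10 = 117 tokens.
One more token must push some color to its target, so 117 + 1 = 118.

118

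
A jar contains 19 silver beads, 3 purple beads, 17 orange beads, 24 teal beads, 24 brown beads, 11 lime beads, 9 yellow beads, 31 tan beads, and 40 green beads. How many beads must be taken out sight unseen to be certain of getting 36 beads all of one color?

Treat the 9 colors as pigeonholes.
In the worst case we take at most 35 of each color, but all 19 silver, all 3 purple, all 17 orange, all 24 teal, all 24 brown, all 11 lime, all 9 yellow, and all 31 tan (fewer than 35), giving 19 + 3 + 17 + 24 + 24 + 11 + 9 + 31 + 35 = 173.
One more bead then forces some color to 36, so 173 + 1 = 174.

174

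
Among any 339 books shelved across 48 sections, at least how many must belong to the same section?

The 339 books fall into 48 sections.
If each of the 48 sections held at most 7, the total would be at most 48 × 7 = 336 < 339, a contradiction.
So at least one holds ⌈339/48⌉ = 8.

8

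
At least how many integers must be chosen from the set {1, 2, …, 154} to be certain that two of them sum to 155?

78

Partition {1, …, 154} into 77 pairs: {1,154}, {2,153}, …, {77,78}.
Choosing 77 integers — say the integers 1 through 77 — takes one from each pair and avoids the property.
Choosing 78 forces two into the same pair by pigeonhole, and those sum to 155. So 78.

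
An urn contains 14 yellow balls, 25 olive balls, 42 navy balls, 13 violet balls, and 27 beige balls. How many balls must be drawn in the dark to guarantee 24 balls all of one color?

97

Treat the 5 colors as pigeonholes.
In the worst case we take at most 23 of each color, but all 14 yellow and all 13 violet (fewer than 23), giving 14 + 23 + 23 + 13 + 23 = 96.
One more ball then forces some color to 24, so 96 + 1 = 97.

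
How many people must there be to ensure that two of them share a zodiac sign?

There are 12 zodiac signs acting as pigeonholes.
With 12 people we could place one in each, avoiding any repeat.
One more forces some class to hold 2, so 12 + 1 = 13.

13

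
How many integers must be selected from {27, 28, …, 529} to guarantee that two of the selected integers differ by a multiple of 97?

Use the pigeonhole principle on residue classes: group the integers by remainder mod 97; there are 97 residue classes, each nonempty in this range.
Choosing one from each class (97 integers) avoids any shared remainder.
One more choice must repeat a class, so two differ by a multiple of 97. Hence 97 + 1 = 98.

98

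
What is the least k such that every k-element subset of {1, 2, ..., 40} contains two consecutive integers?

21

Partition {1, …, 40} into 20 pairs: {1,2}, {3,4}, …, {39,40}.
Choosing 20 integers — say the 20 even numbers 2, 4, …, 40 — takes one from each pair and avoids the property.
Choosing 21 forces two into the same pair by pigeonhole, and those are consecutive. So 21.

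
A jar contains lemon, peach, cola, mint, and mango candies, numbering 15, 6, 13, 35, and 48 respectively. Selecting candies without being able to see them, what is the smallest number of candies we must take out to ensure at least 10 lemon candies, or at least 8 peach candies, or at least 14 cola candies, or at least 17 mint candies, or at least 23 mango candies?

67

The worst case stops just short of every target: 9 lemon, all 6 peach, 13 cola, 16 mint, 22 mango — 9 + 6 + 13 + 16 + 22 = 66 candies.
One more candy must push some flavor to its target, so 66 + 1 = 67.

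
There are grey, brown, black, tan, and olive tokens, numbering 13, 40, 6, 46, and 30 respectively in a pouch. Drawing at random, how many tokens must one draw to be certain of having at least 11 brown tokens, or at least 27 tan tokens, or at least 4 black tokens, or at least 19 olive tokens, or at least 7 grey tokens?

Each of the 5 colors has its own threshold; avoid all of them simultaneously.
The worst case stops just short of every target: 6 grey, 10 brown, 3 black, 26 tan, 18 olive — 6 + 10 + 3 + 26 + 18 = 63 tokens.
One more token must push some color to its target, so 63 + 1 = 64.

64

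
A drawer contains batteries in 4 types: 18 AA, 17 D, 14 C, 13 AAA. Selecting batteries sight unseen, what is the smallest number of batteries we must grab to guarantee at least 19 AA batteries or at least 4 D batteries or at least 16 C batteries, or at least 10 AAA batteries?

45

Each of the 4 types has its own threshold; avoid all of them simultaneously.
The worst case stops just short of every target: 18 AA, 3 D, all 14 C, 9 AAA — 18 + 3 + 14 + 9 = 44 batteries.
One more battery must push some type to its target, so 44 + 1 = 45.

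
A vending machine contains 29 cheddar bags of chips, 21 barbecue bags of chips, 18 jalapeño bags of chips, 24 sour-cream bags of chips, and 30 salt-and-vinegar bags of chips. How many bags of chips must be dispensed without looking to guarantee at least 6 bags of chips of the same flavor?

26

The worst case takes 5 bags of chips of each flavor without reaching 6 of any: 5 × 5 = 25.
The next bag of chips must bring some flavor to 6, so 25 + 1 = 26.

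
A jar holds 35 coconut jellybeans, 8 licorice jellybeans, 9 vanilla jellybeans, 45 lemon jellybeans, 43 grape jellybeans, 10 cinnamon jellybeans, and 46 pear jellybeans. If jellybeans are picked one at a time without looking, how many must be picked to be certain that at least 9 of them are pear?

159

The worst case draws every non-pear jellybean first: 35 + 8 + 9 + 45 + 43 + 10 = 150.
The next 9 draws are then forced to be pear, giving 150 + 9 = 159.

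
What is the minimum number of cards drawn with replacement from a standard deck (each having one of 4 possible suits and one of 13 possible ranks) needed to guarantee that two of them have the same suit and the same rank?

53

There are 4 × 13 = 52 (suit, rank) combinations acting as pigeonholes.
With 52 cards drawn with replacement from a standard deck we could place one in each, avoiding any repeat.
One more forces some (suit, rank) pair to hold 2, so 52 + 1 = 53.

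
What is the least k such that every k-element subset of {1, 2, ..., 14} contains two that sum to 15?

Partition {1, …, 14} into 7 pairs: {1,14}, {2,13}, …, {7,8}.
Choosing 7 integers — say the integers 1 through 7 — takes one from each pair and avoids the property.
Choosing 8 forces two into the same pair by pigeonhole, and those sum to 15. So 8.

8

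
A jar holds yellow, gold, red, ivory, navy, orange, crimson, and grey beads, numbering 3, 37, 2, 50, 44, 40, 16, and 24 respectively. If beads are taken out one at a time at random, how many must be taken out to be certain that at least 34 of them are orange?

To avoid orange beads as long as possible, exhaust the other 7 colors first.
The worst case draws every non-orange bead first: 3 + 37 + 2 + 50 + 44 + 16 + 24 = 176.
The next 34 draws are then forced to be orange, giving 176 + 34 = 210.

210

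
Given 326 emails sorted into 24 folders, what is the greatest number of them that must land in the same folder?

14

If each of the 24 folders held at most 13, the total would be at most 24 × 13 = 312 < 326, a contradiction.
So at least one holds ⌈326/24⌉ = 14.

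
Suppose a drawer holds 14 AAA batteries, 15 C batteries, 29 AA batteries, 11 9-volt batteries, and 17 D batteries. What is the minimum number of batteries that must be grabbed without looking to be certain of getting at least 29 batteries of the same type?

Treat the 5 types as pigeonholes.
In the worst case we take at most 28 of each type, but all 14 AAA, all 15 C, all 11 9-volt, and all 17 D (fewer than 28), giving 14 + 15 + 28 + 11 + 17 = 85.
One more battery then forces some type to 29, so 85 + 1 = 86.

86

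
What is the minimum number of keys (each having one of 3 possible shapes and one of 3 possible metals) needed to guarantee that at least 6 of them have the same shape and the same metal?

46

There are 3 × 3 = 9 (shape, metal) combinations acting as pigeonholes.
With 9 × 5 = 45 keys we could place exactly 5 in each, with no (shape, metal) pair reaching 6.
One more forces some (shape, metal) pair to hold 6, so 45 + 1 = 46.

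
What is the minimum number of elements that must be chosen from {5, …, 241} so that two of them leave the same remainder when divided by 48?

49

Group the integers by remainder mod 48; there are 48 residue classes, each nonempty in this range.
Choosing one from each class (48 integers) avoids any shared remainder.
One more choice must repeat a class, so two differ by a multiple of 48. Hence 48 + 1 = 49.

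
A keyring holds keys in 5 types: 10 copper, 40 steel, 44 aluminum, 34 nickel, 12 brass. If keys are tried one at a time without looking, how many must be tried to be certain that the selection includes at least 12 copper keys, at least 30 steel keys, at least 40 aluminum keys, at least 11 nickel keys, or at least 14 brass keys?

101

The worst case stops just short of every target: all 10 copper, 29 steel, 39 aluminum, 10 nickel, all 12 brass — 10 + 29 + 39 + 10 + 12 = 100 keys.
One more key must push some type to its target, so 100 + 1 = 101.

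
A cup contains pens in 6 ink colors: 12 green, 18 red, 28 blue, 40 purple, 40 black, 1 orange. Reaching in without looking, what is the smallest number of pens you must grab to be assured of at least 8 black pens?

107

The worst case draws every non-black pen first: 12 + 18 + 28 + 40 + 1 = 99.
The next 8 draws are then forced to be black, giving 99 + 8 = 107.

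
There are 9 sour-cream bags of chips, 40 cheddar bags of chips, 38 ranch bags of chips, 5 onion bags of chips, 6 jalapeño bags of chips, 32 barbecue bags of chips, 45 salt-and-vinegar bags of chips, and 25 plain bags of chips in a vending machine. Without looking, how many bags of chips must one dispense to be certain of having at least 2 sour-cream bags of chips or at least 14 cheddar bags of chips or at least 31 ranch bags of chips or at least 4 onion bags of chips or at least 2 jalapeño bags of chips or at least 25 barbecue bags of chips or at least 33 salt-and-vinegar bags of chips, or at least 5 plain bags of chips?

The worst case stops just short of every target: 1 sour-cream, 13 cheddar, 30 ranch, 3 onion, 1 jalapeño, 24 barbecue, 32 salt-and-vinegar, 4 plain — 1 + 13 + 30 + 3 + 1 + 24 + 32 + 4 = 108 bags of chips.
One more bag of chips must push some flavor to its target, so 108 + 1 = 109.

109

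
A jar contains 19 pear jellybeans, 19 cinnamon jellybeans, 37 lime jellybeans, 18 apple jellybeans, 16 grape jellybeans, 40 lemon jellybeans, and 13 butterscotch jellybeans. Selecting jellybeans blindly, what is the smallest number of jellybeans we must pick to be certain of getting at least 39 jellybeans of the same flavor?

In the worst case we take at most 38 of each flavor, but all 19 pear, all 19 cinnamon, all 37 lime, all 18 apple, all 16 grape, and all 13 butterscotch (fewer than 38), giving 19 + 19 + 37 + 18 + 16 + 38 + 13 = 160.
One more jellybean then forces some flavor to 39, so 160 + 1 = 161.

161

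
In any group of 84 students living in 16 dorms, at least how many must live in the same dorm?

The 84 students fall into 16 dorms.
If each of the 16 dorms held at most 5, the total would be at most 16 × 5 = 80 < 84, a contradiction.
So at least one holds ⌈84/16⌉ = 6.

6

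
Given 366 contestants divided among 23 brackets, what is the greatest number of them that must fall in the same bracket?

16

If each of the 23 brackets held at most 15, the total would be at most 23 × 15 = 345 < 366, a contradiction.
So at least one holds ⌈366/23⌉ = 16.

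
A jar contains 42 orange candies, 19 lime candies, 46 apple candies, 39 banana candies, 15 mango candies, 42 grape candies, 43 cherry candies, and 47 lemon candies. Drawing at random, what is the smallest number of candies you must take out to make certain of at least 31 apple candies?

278

The worst case draws every non-apple candy first: 42 + 19 + 39 + 15 + 42 + 43 + 47 = 247.
The next 31 draws are then forced to be apple, giving 247 + 31 = 278.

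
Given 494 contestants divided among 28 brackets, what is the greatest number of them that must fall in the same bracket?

18

If each of the 28 brackets held at most 17, the total would be at most 28 × 17 = 476 < 494, a contradiction.
So at least one holds ⌈494/28⌉ = 18.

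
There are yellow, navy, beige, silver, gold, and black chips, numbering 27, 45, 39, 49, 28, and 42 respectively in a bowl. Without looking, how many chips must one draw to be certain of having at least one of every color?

204

The hardest color to obtain is yellow: we could draw every other chip first — 230 − 27 = 203 chips — without a single yellow one.
The next draw must be yellow, so 203 + 1 = 204.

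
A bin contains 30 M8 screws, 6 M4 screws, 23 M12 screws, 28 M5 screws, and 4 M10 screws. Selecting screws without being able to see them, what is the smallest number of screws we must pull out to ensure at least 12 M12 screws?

The worst case draws every non-M12 screw first: 30 + 6 + 28 + 4 = 68.
The next 12 draws are then forced to be M12, giving 68 + 12 = 80.

80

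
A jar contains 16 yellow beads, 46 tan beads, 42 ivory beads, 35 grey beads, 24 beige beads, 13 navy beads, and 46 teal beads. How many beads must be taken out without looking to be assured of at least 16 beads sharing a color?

In the worst case we take at most 15 of each color, but all 13 navy (fewer than 15), giving 15 + 15 + 15 + 15 + 15 + 13 + 15 = 103.
One more bead then forces some color to 16, so 103 + 1 = 104.

104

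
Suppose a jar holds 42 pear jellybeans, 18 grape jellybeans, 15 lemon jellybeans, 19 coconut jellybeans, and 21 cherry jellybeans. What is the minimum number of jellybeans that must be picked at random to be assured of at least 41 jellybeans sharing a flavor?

114

In the worst case we take at most 40 of each flavor, but all 18 grape, all 15 lemon, all 19 coconut, and all 21 cherry (fewer than 40), giving 40 + 18 + 15 + 19 + 21 = 113.
One more jellybean then forces some flavor to 41, so 113 + 1 = 114.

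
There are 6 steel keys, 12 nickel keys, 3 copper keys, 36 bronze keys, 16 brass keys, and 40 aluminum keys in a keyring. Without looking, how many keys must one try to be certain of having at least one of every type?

111

The hardest type to obtain is copper: we could draw every other key first — 113 − 3 = 110 keys — without a single copper one.
The next draw must be copper, so 110 + 1 = 111.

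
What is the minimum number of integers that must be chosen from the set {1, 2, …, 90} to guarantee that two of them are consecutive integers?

46

Partition {1, …, 90} into 45 pairs: {1,2}, {3,4}, …, {89,90}.
Choosing 45 integers — say the 45 even numbers 2, 4, …, 90 — takes one from each pair and avoids the property.
Choosing 46 forces two into the same pair by pigeonhole, and those are consecutive. So 46.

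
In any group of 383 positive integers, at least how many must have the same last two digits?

4

The 383 positive integers fall into 100 possible two-digit endings.
If each of the 100 possible two-digit endings held at most 3, the total would be at most 100 × 3 = 300 < 383, a contradiction.
So at least one holds ⌈383/100⌉ = 4.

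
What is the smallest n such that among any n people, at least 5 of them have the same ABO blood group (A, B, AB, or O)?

17

There are 4 ABO blood groups acting as pigeonholes.
With 4 × 4 = 16 people we could place exactly 4 in each, with no class reaching 5.
One more forces some class to hold 5, so 16 + 1 = 17.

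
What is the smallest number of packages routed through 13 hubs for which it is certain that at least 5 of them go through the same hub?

53

There are 13 hubs acting as pigeonholes.
With 13 × 4 = 52 packages we could place exactly 4 in each, with no class reaching 5.
One more forces some class to hold 5, so 52 + 1 = 53.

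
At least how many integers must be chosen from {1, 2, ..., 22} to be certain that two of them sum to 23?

12

Partition {1, …, 22} into 11 pairs: {1,22}, {2,21}, …, {11,12}.
Choosing 11 integers — say the integers 1 through 11 — takes one from each pair and avoids the property.
Choosing 12 forces two into the same pair by pigeonhole, and those sum to 23. So 12.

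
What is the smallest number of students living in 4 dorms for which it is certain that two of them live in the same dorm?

5

There are 4 dorms acting as pigeonholes.
With 4 students we could place one in each, avoiding any repeat.
One more forces some class to hold 2, so 4 + 1 = 5.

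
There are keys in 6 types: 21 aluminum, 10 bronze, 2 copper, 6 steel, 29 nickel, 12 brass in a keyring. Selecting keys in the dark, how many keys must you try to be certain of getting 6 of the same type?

Treat the 6 types as pigeonholes.
In the worst case we take at most 5 of each type, but all 2 copper (fewer than 5), giving 5 + 5 + 2 + 5 + 5 + 5 = 27.
One more key then forces some type to 6, so 27 + 1 = 28.

28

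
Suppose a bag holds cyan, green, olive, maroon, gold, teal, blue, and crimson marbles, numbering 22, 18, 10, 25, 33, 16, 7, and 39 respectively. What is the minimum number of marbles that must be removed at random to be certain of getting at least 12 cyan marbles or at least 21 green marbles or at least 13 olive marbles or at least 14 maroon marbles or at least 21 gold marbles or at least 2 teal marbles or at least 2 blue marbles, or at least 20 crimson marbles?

94

Each of the 8 colors has its own threshold; avoid all of them simultaneously.
The worst case stops just short of every target: 11 cyan, all 18 green, all 10 olive, 13 maroon, 20 gold, 1 teal, 1 blue, 19 crimson — 11 + 18 + 10 + 13 + 20 + 1 + 1 + 19 = 93 marbles.
One more marble must push some color to its target, so 93 + 1 = 94.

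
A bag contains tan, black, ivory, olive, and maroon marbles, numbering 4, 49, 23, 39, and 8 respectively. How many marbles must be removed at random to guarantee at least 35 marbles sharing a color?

104

In the worst case we take at most 34 of each color, but all 4 tan, all 23 ivory, and all 8 maroon (fewer than 34), giving 4 + 34 + 23 + 34 + 8 = 103.
One more marble then forces some color to 35, so 103 + 1 = 104.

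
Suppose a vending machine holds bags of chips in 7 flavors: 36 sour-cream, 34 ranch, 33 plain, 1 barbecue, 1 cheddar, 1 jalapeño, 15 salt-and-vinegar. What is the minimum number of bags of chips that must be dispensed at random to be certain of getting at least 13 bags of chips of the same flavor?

In the worst case we take at most 12 of each flavor, but all 1 barbecue, all 1 cheddar, and all 1 jalapeño (fewer than 12), giving 12 + 12 + 12 + 1 + 1 + 1 + 12 = 51.
One more bag of chips then forces some flavor to 13, so 51 + 1 = 52.

52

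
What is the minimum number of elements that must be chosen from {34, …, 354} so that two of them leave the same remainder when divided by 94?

Use the pigeonhole principle on residue classes: group the integers by remainder mod 94; there are 94 residue classes, each nonempty in this range.
Choosing one from each class (94 integers) avoids any shared remainder.
One more choice must repeat a class, so two differ by a multiple of 94. Hence 94 + 1 = 95.

95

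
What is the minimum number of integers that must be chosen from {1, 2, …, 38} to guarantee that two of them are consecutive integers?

Partition {1, …, 38} into 19 pairs: {1,2}, {3,4}, …, {37,38}.
Choosing 19 integers — say the 19 even numbers 2, 4, …, 38 — takes one from each pair and avoids the property.
Choosing 20 forces two into the same pair by pigeonhole, and those are consecutive. So 20.

20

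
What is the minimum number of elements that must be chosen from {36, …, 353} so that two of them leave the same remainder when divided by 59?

60

Use the pigeonhole principle on residue classes: group the integers by remainder mod 59; there are 59 residue classes, each nonempty in this range.
Choosing one from each class (59 integers) avoids any shared remainder.
One more choice must repeat a class, so two differ by a multiple of 59. Hence 59 + 1 = 60.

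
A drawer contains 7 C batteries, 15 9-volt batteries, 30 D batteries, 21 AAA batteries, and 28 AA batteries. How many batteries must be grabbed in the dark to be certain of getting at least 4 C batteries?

The worst case draws every non-C battery first: 15 + 30 + 21 + 28 = 94.
The next 4 draws are then forced to be C, giving 94 + 4 = 98.

98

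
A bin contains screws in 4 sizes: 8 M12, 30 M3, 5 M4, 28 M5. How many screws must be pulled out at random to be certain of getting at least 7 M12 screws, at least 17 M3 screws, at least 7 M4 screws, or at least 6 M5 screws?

Each of the 4 sizes has its own threshold; avoid all of them simultaneously.
The worst case stops just short of every target: 6 M12, 16 M3, all 5 M4, 5 M5 — 6 + 16 + 5 + 5 = 32 screws.
One more screw must push some size to its target, so 32 + 1 = 33.

33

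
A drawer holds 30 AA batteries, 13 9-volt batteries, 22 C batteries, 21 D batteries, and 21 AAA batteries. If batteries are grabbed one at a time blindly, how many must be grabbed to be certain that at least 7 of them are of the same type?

The worst case takes 6 batteries of each type without reaching 7 of any: 5 × 6 = 30.
The next battery must bring some type to 7, so 30 + 1 = 31.

31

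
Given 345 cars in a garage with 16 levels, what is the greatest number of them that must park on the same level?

The 345 cars fall into 16 levels.
If each of the 16 levels held at most 21, the total would be at most 16 × 21 = 336 < 345, a contradiction.
So at least one holds ⌈345/16⌉ = 22.

22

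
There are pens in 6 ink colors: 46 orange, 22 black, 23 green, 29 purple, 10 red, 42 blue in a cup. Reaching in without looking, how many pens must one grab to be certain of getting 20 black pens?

The worst case draws every non-black pen first: 46 + 23 + 29 + 10 + 42 = 150.
The next 20 draws are then forced to be black, giving 150 + 20 = 170.

170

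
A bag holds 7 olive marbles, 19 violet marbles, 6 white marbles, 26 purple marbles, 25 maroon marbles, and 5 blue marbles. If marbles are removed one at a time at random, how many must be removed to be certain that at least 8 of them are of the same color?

40

Treat the 6 colors as pigeonholes.
In the worst case we take at most 7 of each color, but all 6 white and all 5 blue (fewer than 7), giving 7 + 7 + 6 + 7 + 7 + 5 = 39.
One more marble then forces some color to 8, so 39 + 1 = 40.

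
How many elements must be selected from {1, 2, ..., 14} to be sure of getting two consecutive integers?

8

Partition {1, …, 14} into 7 pairs: {1,2}, {3,4}, …, {13,14}.
Choosing 7 integers — say the 7 even numbers 2, 4, …, 14 — takes one from each pair and avoids the property.
Choosing 8 forces two into the same pair by pigeonhole, and those are consecutive. So 8.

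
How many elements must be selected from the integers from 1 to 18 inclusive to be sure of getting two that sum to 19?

10

Partition {1, …, 18} into 9 pairs: {1,18}, {2,17}, …, {9,10}.
Choosing 9 integers — say the integers 1 through 9 — takes one from each pair and avoids the property.
Choosing 10 forces two into the same pair by pigeonhole, and those sum to 19. So 10.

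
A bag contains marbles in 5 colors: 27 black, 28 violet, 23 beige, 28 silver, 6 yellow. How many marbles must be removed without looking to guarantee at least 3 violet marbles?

The worst case draws every non-violet marble first: 27 + 23 + 28 + 6 = 84.
The next 3 draws are then forced to be violet, giving 84 + 3 = 87.

87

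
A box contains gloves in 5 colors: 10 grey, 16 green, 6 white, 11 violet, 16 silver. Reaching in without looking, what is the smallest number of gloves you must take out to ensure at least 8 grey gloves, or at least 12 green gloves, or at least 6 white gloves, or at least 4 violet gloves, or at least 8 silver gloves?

34

The worst case stops just short of every target: 7 grey, 11 green, 5 white, 3 violet, 7 silver — 7 + 11 + 5 + 3 + 7 = 33 gloves.
One more glove must push some color to its target, so 33 + 1 = 34.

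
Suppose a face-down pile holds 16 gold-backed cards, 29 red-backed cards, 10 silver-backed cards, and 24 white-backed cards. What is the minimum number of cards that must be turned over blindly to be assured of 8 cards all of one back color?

Treat the 4 back colors as pigeonholes.
The worst case takes 7 cards of each back color without reaching 8 of any: 4 × 7 = 28.
The next card must bring some back color to 8, so 28 + 1 = 29.

29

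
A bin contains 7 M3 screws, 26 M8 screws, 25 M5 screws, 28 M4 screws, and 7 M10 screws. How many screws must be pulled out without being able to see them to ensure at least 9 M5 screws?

77

The worst case draws every non-M5 screw first: 7 + 26 + 28 + 7 = 68.
The next 9 draws are then forced to be M5, giving 68 + 9 = 77.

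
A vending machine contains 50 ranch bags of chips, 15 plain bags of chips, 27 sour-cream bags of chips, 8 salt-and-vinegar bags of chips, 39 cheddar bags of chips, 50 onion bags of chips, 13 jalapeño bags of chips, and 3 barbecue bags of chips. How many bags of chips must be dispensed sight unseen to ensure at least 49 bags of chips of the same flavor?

202

In the worst case we take at most 48 of each flavor, but all 15 plain, all 27 sour-cream, all 8 salt-and-vinegar, all 39 cheddar, all 13 jalapeño, and all 3 barbecue (fewer than 48), giving 48 + 15 + 27 + 8 + 39 + 48 + 13 + 3 = 201.
One more bag of chips then forces some flavor to 49, so 201 + 1 = 202.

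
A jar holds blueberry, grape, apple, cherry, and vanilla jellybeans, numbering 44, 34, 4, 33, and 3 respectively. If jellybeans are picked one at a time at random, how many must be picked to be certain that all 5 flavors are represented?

116

The hardest flavor to obtain is vanilla: we could draw every other jellybean first — 118 − 3 = 115 jellybeans — without a single vanilla one.
The next draw must be vanilla, so 115 + 1 = 116.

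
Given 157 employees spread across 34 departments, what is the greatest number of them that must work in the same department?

The 157 employees fall into 34 departments.
If each of the 34 departments held at most 4, the total would be at most 34 × 4 = 136 < 157, a contradiction.
So at least one holds ⌈157/34⌉ = 5.

5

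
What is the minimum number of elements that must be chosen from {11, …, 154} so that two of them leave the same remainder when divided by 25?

26

Group the integers by remainder mod 25; there are 25 residue classes, each nonempty in this range.
Choosing one from each class (25 integers) avoids any shared remainder.
One more choice must repeat a class, so two differ by a multiple of 25. Hence 25 + 1 = 26.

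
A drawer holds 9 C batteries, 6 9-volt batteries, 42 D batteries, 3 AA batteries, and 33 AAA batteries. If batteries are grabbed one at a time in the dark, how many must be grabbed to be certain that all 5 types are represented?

The hardest type to obtain is AA: we could draw every other battery first — 93 − 3 = 90 batteries — without a single AA one.
The next draw must be AA, so 90 + 1 = 91.

91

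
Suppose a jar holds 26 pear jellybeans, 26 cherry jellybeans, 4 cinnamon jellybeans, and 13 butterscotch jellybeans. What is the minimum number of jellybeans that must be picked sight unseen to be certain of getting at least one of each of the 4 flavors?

66

The hardest flavor to obtain is cinnamon: we could draw every other jellybean first — 69 − 4 = 65 jellybeans — without a single cinnamon one.
The next draw must be cinnamon, so 65 + 1 = 66.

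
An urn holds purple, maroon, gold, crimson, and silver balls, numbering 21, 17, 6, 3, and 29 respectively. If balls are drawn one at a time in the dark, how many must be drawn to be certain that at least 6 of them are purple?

The worst case draws every non-purple ball first: 17 + 6 + 3 + 29 = 55.
The next 6 draws are then forced to be purple, giving 55 + 6 = 61.

61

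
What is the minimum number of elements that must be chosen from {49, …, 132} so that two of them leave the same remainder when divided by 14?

Group the integers by remainder mod 14; there are 14 residue classes, each nonempty in this range.
Choosing one from each class (14 integers) avoids any shared remainder.
One more choice must repeat a class, so two differ by a multiple of 14. Hence 14 + 1 = 15.

15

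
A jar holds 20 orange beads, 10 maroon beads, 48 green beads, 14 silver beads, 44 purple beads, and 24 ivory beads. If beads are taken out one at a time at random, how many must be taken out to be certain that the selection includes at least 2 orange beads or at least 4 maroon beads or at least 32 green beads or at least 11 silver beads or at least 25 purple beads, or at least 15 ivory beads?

84

Each of the 6 colors has its own threshold; avoid all of them simultaneously.
The worst case stops just short of every target: 1 orange, 3 maroon, 31 green, 10 silver, 24 purple, 14 ivory — 1 + 3 + 31 + 10 + 24 + 14 = 83 beads.
One more bead must push some color to its target, so 83 + 1 = 84.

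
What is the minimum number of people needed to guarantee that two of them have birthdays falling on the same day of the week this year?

8

There are 7 days of the week acting as pigeonholes.
With 7 people we could place one in each, avoiding any repeat.
One more forces some class to hold 2, so 7 + 1 = 8.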